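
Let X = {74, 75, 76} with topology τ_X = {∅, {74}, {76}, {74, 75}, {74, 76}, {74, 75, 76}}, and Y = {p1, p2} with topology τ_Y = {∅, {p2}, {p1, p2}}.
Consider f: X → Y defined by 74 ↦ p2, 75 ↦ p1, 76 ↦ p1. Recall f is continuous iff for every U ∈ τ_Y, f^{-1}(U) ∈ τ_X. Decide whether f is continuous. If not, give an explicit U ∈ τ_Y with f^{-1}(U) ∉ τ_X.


f IS continuous.

Compute f^{-1}(U) for each U ∈ τ_Y:
  U = ∅: f^{-1}(U) = ∅ ∈ τ_X ✓.
  U = {p2}: f^{-1}(U) = {74} ∈ τ_X ✓.
  U = {p1, p2}: f^{-1}(U) = {74, 75, 76} ∈ τ_X ✓.
Every preimage lies in τ_X, so f IS continuous.


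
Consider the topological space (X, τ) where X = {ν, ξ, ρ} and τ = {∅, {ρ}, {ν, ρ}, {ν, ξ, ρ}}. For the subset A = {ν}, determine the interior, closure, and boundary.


int(A) = ∅, cl(A) = {ν, ξ}, ∂A = {ν, ξ}.

Closed sets in (X, τ) are complements of opens:
  closed(X, τ) = {∅, {ξ}, {ν, ξ}, {ν, ξ, ρ}}.
int(A) = ⋃ {U ∈ τ : U ⊆ A}. Opens contained in A: ∅.
Taking the union of these: int(A) = ∅.
cl(A) = ⋂ {C closed : A ⊆ C}. Closed sets containing A: {ν, ξ}, {ν, ξ, ρ}.
Intersecting these: cl(A) = {ν, ξ}.
∂A = cl(A) ∖ int(A) = {ν, ξ} ∖ ∅ = {ν, ξ}.


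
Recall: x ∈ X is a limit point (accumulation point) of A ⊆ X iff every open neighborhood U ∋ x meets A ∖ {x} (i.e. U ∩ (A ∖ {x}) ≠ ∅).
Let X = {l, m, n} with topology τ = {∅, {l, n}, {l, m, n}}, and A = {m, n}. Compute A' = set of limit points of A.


A' = {l, m}

For each x ∈ X, list the open sets U ∈ τ with x ∈ U, then check whether U ∩ (A ∖ {x}) ≠ ∅ for every such U.
  x = l: opens ∋ x are {l, n}, {l, m, n}; each meets A ∖ {l}, so x IS a limit point.
  x = m: opens ∋ x are {l, m, n}; each meets A ∖ {m}, so x IS a limit point.
  x = n: open {l, n} ∋ x has {l, n} ∩ (A ∖ {n}) = ∅, so x is NOT a limit point.
Collecting: A' = {l, m}.


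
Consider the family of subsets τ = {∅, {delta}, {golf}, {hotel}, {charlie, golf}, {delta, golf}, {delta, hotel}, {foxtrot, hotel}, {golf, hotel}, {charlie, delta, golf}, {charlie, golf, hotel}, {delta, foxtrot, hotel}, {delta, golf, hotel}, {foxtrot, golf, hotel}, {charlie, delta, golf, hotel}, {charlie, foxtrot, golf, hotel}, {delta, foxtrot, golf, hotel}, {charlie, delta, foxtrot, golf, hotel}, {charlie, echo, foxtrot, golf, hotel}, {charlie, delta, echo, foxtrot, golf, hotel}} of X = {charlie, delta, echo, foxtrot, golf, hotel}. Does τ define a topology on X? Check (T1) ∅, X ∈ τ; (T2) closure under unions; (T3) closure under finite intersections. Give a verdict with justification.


τ IS a topology on X.

Axiom (T1): ∅ ∈ τ? Yes; X ∈ τ? Yes.
Axiom (T2/T3): check pairwise unions and intersections of members of τ.
All pairwise intersections and unions checked — each lies in τ. Therefore τ satisfies (T1), (T2), (T3): it IS a topology on X.


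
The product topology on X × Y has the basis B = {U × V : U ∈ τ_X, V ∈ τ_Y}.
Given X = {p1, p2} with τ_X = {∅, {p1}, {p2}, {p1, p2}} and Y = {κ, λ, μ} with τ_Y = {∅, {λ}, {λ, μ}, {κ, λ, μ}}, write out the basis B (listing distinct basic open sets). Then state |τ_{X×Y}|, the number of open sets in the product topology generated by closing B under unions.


Basis B = {∅ × ∅, {p1} × {λ}, {p2} × {λ}, {p1} × {λ, μ}, {p1, p2} × {λ}, {p2} × {λ, μ}, {p1} × {κ, λ, μ}, {p2} × {κ, λ, μ}, {p1, p2} × {λ, μ}, {p1, p2} × {κ, λ, μ}}; |τ_{X×Y}| = 16.

Enumerate products U × V with U ∈ τ_X, V ∈ τ_Y (deduplicated):
  ∅ × ∅ = {} (∅)
  {p1} × {λ} = {(p1,λ)}
  {p2} × {λ} = {(p2,λ)}
  {p1} × {λ, μ} = {(p1,λ), (p1,μ)}
  {p1, p2} × {λ} = {(p1,λ), (p2,λ)}
  {p2} × {λ, μ} = {(p2,λ), (p2,μ)}
  {p1} × {κ, λ, μ} = {(p1,κ), (p1,λ), (p1,μ)}
  {p2} × {κ, λ, μ} = {(p2,κ), (p2,λ), (p2,μ)}
  {p1, p2} × {λ, μ} = {(p1,λ), (p1,μ), (p2,λ), (p2,μ)}
  {p1, p2} × {κ, λ, μ} = {(p1,κ), (p1,λ), (p1,μ), (p2,κ), (p2,λ), (p2,μ)}
These 10 distinct sets form the basis B.
Close under arbitrary unions to get τ_{X×Y}; counting gives |τ_{X×Y}| = 16.


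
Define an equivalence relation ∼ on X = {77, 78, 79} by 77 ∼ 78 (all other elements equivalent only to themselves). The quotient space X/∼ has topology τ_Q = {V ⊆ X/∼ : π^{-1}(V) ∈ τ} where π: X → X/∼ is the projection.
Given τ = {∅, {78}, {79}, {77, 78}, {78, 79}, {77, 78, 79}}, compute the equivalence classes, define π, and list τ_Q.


X/∼ = {[77=78], [79]}; |τ_Q| = 4.

Equivalence classes: [77=78], [79].
Quotient map π: X → X/∼ sends 77 ↦ [77=78], 78 ↦ [77=78], 79 ↦ [79].
For each subset V ⊆ X/∼, compute π^{-1}(V) ⊆ X and check whether π^{-1}(V) ∈ τ. V is open in τ_Q iff π^{-1}(V) ∈ τ.
  V = {}: π^{-1}(V) = ∅ ∈ τ ✓.
  V = {[77=78]}: π^{-1}(V) = {77, 78} ∈ τ ✓.
  V = {[79]}: π^{-1}(V) = {79} ∈ τ ✓.
  V = {[77=78], [79]}: π^{-1}(V) = {77, 78, 79} ∈ τ ✓.
Open sets in the quotient: τ_Q = {{}, {[77=78]}, {[79]}, {[77=78], [79]}} (4 elements).


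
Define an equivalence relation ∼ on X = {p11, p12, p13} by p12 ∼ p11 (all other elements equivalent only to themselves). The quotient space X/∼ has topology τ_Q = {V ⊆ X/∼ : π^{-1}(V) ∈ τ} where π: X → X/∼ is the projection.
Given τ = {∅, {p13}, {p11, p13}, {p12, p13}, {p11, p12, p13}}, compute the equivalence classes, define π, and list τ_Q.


X/∼ = {[p11=p12], [p13]}; |τ_Q| = 3.

Equivalence classes: [p11=p12], [p13].
Quotient map π: X → X/∼ sends p11 ↦ [p11=p12], p12 ↦ [p11=p12], p13 ↦ [p13].
For each subset V ⊆ X/∼, compute π^{-1}(V) ⊆ X and check whether π^{-1}(V) ∈ τ. V is open in τ_Q iff π^{-1}(V) ∈ τ.
  V = {}: π^{-1}(V) = ∅ ∈ τ ✓.
  V = {[p11=p12]}: π^{-1}(V) = {p11, p12} ∉ τ ✗.
  V = {[p13]}: π^{-1}(V) = {p13} ∈ τ ✓.
  V = {[p11=p12], [p13]}: π^{-1}(V) = {p11, p12, p13} ∈ τ ✓.
Open sets in the quotient: τ_Q = {{}, {[p13]}, {[p11=p12], [p13]}} (3 elements).


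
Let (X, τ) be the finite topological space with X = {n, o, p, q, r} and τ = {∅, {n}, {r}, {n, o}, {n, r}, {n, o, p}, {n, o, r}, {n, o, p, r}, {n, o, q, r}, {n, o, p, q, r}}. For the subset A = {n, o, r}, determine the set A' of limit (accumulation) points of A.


A' = {o, p, q}

For each x ∈ X, list the open sets U ∈ τ with x ∈ U, then check whether U ∩ (A ∖ {x}) ≠ ∅ for every such U.
  x = n: open {n} ∋ x has {n} ∩ (A ∖ {n}) = ∅, so x is NOT a limit point.
  x = o: opens ∋ x are {n, o}, {n, o, p}, {n, o, r}, {n, o, p, r}, {n, o, q, r}, {n, o, p, q, r}; each meets A ∖ {o}, so x IS a limit point.
  x = p: opens ∋ x are {n, o, p}, {n, o, p, r}, {n, o, p, q, r}; each meets A ∖ {p}, so x IS a limit point.
  x = q: opens ∋ x are {n, o, q, r}, {n, o, p, q, r}; each meets A ∖ {q}, so x IS a limit point.
  x = r: open {r} ∋ x has {r} ∩ (A ∖ {r}) = ∅, so x is NOT a limit point.
Collecting: A' = {o, p, q}.


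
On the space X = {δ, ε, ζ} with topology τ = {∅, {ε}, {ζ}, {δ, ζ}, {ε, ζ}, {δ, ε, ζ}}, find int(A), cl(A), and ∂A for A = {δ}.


int(A) = ∅, cl(A) = {δ}, ∂A = {δ}.

Closed sets in (X, τ) are complements of opens:
  closed(X, τ) = {∅, {δ}, {ε}, {δ, ε}, {δ, ζ}, {δ, ε, ζ}}.
int(A) = ⋃ {U ∈ τ : U ⊆ A}. Opens contained in A: ∅.
Taking the union of these: int(A) = ∅.
cl(A) = ⋂ {C closed : A ⊆ C}. Closed sets containing A: {δ}, {δ, ε}, {δ, ζ}, {δ, ε, ζ}.
Intersecting these: cl(A) = {δ}.
∂A = cl(A) ∖ int(A) = {δ} ∖ ∅ = {δ}.


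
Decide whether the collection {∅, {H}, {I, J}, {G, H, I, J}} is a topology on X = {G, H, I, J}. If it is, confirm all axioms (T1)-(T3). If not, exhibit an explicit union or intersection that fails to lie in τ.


τ is NOT a topology on X.

Axiom (T1): ∅ ∈ τ? Yes; X ∈ τ? Yes.
Axiom (T2/T3): check pairwise unions and intersections of members of τ.
Counterexample for (T2): {H} ∪ {I, J} = {H, I, J} ∉ τ. Therefore τ is NOT a topology.


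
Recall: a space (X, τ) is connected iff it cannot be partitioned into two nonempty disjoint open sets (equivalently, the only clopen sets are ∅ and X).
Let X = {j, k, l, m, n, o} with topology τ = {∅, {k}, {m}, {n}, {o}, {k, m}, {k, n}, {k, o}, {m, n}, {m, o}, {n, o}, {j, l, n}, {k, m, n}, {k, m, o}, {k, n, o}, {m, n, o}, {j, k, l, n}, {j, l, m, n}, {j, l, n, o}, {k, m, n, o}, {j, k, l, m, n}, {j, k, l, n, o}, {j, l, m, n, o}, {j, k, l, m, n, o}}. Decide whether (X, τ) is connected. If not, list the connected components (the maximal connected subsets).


(X, τ) is disconnected; components = [{k}, {m}, {o}, {j, l, n}].

Find clopen sets (U ∈ τ with X ∖ U ∈ τ):
  U = ∅, X ∖ U = {j, k, l, m, n, o} — both open, so U is clopen.
  U = {k}, X ∖ U = {j, l, m, n, o} — both open, so U is clopen.
  U = {m}, X ∖ U = {j, k, l, n, o} — both open, so U is clopen.
  U = {o}, X ∖ U = {j, k, l, m, n} — both open, so U is clopen.
  U = {k, m}, X ∖ U = {j, l, n, o} — both open, so U is clopen.
  U = {k, o}, X ∖ U = {j, l, m, n} — both open, so U is clopen.
  U = {m, o}, X ∖ U = {j, k, l, n} — both open, so U is clopen.
  U = {j, l, n}, X ∖ U = {k, m, o} — both open, so U is clopen.
  U = {k, m, o}, X ∖ U = {j, l, n} — both open, so U is clopen.
  U = {j, k, l, n}, X ∖ U = {m, o} — both open, so U is clopen.
  U = {j, l, m, n}, X ∖ U = {k, o} — both open, so U is clopen.
  U = {j, l, n, o}, X ∖ U = {k, m} — both open, so U is clopen.
  U = {j, k, l, m, n}, X ∖ U = {o} — both open, so U is clopen.
  U = {j, k, l, n, o}, X ∖ U = {m} — both open, so U is clopen.
  U = {j, l, m, n, o}, X ∖ U = {k} — both open, so U is clopen.
  U = {j, k, l, m, n, o}, X ∖ U = ∅ — both open, so U is clopen.
Nontrivial clopen(s) exist: e.g. {j, k, l, n, o}. So (X, τ) is disconnected.
Compute connected components by grouping points that agree on all clopens:
  component: {k}
  component: {m}
  component: {o}
  component: {j, l, n}


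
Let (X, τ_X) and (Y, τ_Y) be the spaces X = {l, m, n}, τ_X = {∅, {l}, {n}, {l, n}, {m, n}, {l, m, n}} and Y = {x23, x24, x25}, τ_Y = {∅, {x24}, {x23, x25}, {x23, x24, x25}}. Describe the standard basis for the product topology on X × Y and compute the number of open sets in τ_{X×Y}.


Basis B = {∅ × ∅, {l} × {x24}, {n} × {x24}, {l} × {x23, x25}, {l, n} × {x24}, {m, n} × {x24}, {n} × {x23, x25}, {l} × {x23, x24, x25}, {l, m, n} × {x24}, {n} × {x23, x24, x25}, {l, n} × {x23, x25}, {m, n} × {x23, x25}, {l, n} × {x23, x24, x25}, {l, m, n} × {x23, x25}, {m, n} × {x23, x24, x25}, {l, m, n} × {x23, x24, x25}}; |τ_{X×Y}| = 36.

Enumerate products U × V with U ∈ τ_X, V ∈ τ_Y (deduplicated):
  ∅ × ∅ = {} (∅)
  {l} × {x24} = {(l,x24)}
  {n} × {x24} = {(n,x24)}
  {l} × {x23, x25} = {(l,x23), (l,x25)}
  {l, n} × {x24} = {(l,x24), (n,x24)}
  {m, n} × {x24} = {(m,x24), (n,x24)}
  {n} × {x23, x25} = {(n,x23), (n,x25)}
  {l} × {x23, x24, x25} = {(l,x23), (l,x24), (l,x25)}
  {l, m, n} × {x24} = {(l,x24), (m,x24), (n,x24)}
  {n} × {x23, x24, x25} = {(n,x23), (n,x24), (n,x25)}
  {l, n} × {x23, x25} = {(l,x23), (l,x25), (n,x23), (n,x25)}
  {m, n} × {x23, x25} = {(m,x23), (m,x25), (n,x23), (n,x25)}
  {l, n} × {x23, x24, x25} = {(l,x23), (l,x24), (l,x25), (n,x23), (n,x24), (n,x25)}
  {l, m, n} × {x23, x25} = {(l,x23), (l,x25), (m,x23), (m,x25), (n,x23), (n,x25)}
  {m, n} × {x23, x24, x25} = {(m,x23), (m,x24), (m,x25), (n,x23), (n,x24), (n,x25)}
  {l, m, n} × {x23, x24, x25} = {(l,x23), (l,x24), (l,x25), (m,x23), (m,x24), (m,x25), (n,x23), (n,x24), (n,x25)}
These 16 distinct sets form the basis B.
Close under arbitrary unions to get τ_{X×Y}; counting gives |τ_{X×Y}| = 36.


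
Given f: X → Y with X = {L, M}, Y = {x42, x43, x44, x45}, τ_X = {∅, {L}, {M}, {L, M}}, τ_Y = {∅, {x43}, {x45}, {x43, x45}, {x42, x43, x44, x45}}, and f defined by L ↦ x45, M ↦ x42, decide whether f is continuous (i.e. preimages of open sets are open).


f IS continuous.

Compute f^{-1}(U) for each U ∈ τ_Y:
  U = ∅: f^{-1}(U) = ∅ ∈ τ_X ✓.
  U = {x43}: f^{-1}(U) = ∅ ∈ τ_X ✓.
  U = {x45}: f^{-1}(U) = {L} ∈ τ_X ✓.
  U = {x43, x45}: f^{-1}(U) = {L} ∈ τ_X ✓.
  U = {x42, x43, x44, x45}: f^{-1}(U) = {L, M} ∈ τ_X ✓.
Every preimage lies in τ_X, so f IS continuous.


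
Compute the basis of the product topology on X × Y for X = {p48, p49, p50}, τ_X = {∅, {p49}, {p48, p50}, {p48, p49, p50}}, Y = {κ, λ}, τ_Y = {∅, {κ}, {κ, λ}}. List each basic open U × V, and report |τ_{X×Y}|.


Basis B = {∅ × ∅, {p49} × {κ}, {p48, p50} × {κ}, {p49} × {κ, λ}, {p48, p49, p50} × {κ}, {p48, p50} × {κ, λ}, {p48, p49, p50} × {κ, λ}}; |τ_{X×Y}| = 9.

Enumerate products U × V with U ∈ τ_X, V ∈ τ_Y (deduplicated):
  ∅ × ∅ = {} (∅)
  {p49} × {κ} = {(p49,κ)}
  {p48, p50} × {κ} = {(p48,κ), (p50,κ)}
  {p49} × {κ, λ} = {(p49,κ), (p49,λ)}
  {p48, p49, p50} × {κ} = {(p48,κ), (p49,κ), (p50,κ)}
  {p48, p50} × {κ, λ} = {(p48,κ), (p48,λ), (p50,κ), (p50,λ)}
  {p48, p49, p50} × {κ, λ} = {(p48,κ), (p48,λ), (p49,κ), (p49,λ), (p50,κ), (p50,λ)}
These 7 distinct sets form the basis B.
Close under arbitrary unions to get τ_{X×Y}; counting gives |τ_{X×Y}| = 9.


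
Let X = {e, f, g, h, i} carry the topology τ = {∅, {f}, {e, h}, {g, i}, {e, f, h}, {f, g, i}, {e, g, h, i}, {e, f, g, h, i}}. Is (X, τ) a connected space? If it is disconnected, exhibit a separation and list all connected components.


(X, τ) is disconnected; components = [{f}, {e, h}, {g, i}].

Find clopen sets (U ∈ τ with X ∖ U ∈ τ):
  U = ∅, X ∖ U = {e, f, g, h, i} — both open, so U is clopen.
  U = {f}, X ∖ U = {e, g, h, i} — both open, so U is clopen.
  U = {e, h}, X ∖ U = {f, g, i} — both open, so U is clopen.
  U = {g, i}, X ∖ U = {e, f, h} — both open, so U is clopen.
  U = {e, f, h}, X ∖ U = {g, i} — both open, so U is clopen.
  U = {f, g, i}, X ∖ U = {e, h} — both open, so U is clopen.
  U = {e, g, h, i}, X ∖ U = {f} — both open, so U is clopen.
  U = {e, f, g, h, i}, X ∖ U = ∅ — both open, so U is clopen.
Nontrivial clopen(s) exist: e.g. {g, i}. So (X, τ) is disconnected.
Compute connected components by grouping points that agree on all clopens:
  component: {f}
  component: {e, h}
  component: {g, i}


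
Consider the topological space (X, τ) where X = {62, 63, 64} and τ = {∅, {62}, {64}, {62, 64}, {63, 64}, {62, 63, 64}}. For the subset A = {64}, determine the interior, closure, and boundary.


int(A) = {64}, cl(A) = {63, 64}, ∂A = {63}.

Closed sets in (X, τ) are complements of opens:
  closed(X, τ) = {∅, {62}, {63}, {62, 63}, {63, 64}, {62, 63, 64}}.
int(A) = ⋃ {U ∈ τ : U ⊆ A}. Opens contained in A: ∅, {64}.
Taking the union of these: int(A) = {64}.
cl(A) = ⋂ {C closed : A ⊆ C}. Closed sets containing A: {63, 64}, {62, 63, 64}.
Intersecting these: cl(A) = {63, 64}.
∂A = cl(A) ∖ int(A) = {63, 64} ∖ {64} = {63}.


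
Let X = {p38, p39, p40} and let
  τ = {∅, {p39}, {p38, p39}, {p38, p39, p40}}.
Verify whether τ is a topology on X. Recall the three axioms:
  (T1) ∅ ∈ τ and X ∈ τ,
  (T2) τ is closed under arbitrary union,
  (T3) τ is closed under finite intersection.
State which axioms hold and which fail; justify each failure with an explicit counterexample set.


τ IS a topology on X.

Axiom (T1): ∅ ∈ τ? Yes; X ∈ τ? Yes.
Axiom (T2/T3): check pairwise unions and intersections of members of τ.
All pairwise intersections and unions checked — each lies in τ. Therefore τ satisfies (T1), (T2), (T3): it IS a topology on X.


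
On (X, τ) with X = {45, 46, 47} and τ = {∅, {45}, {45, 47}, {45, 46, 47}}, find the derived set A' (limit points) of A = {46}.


A' = ∅

For each x ∈ X, list the open sets U ∈ τ with x ∈ U, then check whether U ∩ (A ∖ {x}) ≠ ∅ for every such U.
  x = 45: open {45} ∋ x has {45} ∩ (A ∖ {45}) = ∅, so x is NOT a limit point.
  x = 46: open {45, 46, 47} ∋ x has {45, 46, 47} ∩ (A ∖ {46}) = ∅, so x is NOT a limit point.
  x = 47: open {45, 47} ∋ x has {45, 47} ∩ (A ∖ {47}) = ∅, so x is NOT a limit point.
Collecting: A' = ∅.


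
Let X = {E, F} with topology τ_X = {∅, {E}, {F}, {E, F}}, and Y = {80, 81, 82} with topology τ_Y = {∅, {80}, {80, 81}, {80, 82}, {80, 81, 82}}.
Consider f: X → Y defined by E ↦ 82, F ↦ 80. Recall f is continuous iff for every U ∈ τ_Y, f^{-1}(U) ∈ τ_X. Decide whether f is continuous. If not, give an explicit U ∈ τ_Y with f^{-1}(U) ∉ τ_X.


f IS continuous.

Compute f^{-1}(U) for each U ∈ τ_Y:
  U = ∅: f^{-1}(U) = ∅ ∈ τ_X ✓.
  U = {80}: f^{-1}(U) = {F} ∈ τ_X ✓.
  U = {80, 81}: f^{-1}(U) = {F} ∈ τ_X ✓.
  U = {80, 82}: f^{-1}(U) = {E, F} ∈ τ_X ✓.
  U = {80, 81, 82}: f^{-1}(U) = {E, F} ∈ τ_X ✓.
Every preimage lies in τ_X, so f IS continuous.


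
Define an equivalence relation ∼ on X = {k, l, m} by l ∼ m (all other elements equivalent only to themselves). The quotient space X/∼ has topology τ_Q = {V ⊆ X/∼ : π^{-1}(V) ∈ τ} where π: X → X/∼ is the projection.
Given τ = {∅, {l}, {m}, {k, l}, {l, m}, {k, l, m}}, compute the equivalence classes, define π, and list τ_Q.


X/∼ = {[k], [l=m]}; |τ_Q| = 3.

Equivalence classes: [k], [l=m].
Quotient map π: X → X/∼ sends k ↦ [k], l ↦ [l=m], m ↦ [l=m].
For each subset V ⊆ X/∼, compute π^{-1}(V) ⊆ X and check whether π^{-1}(V) ∈ τ. V is open in τ_Q iff π^{-1}(V) ∈ τ.
  V = {}: π^{-1}(V) = ∅ ∈ τ ✓.
  V = {[k]}: π^{-1}(V) = {k} ∉ τ ✗.
  V = {[l=m]}: π^{-1}(V) = {l, m} ∈ τ ✓.
  V = {[k], [l=m]}: π^{-1}(V) = {k, l, m} ∈ τ ✓.
Open sets in the quotient: τ_Q = {{}, {[l=m]}, {[k], [l=m]}} (3 elements).


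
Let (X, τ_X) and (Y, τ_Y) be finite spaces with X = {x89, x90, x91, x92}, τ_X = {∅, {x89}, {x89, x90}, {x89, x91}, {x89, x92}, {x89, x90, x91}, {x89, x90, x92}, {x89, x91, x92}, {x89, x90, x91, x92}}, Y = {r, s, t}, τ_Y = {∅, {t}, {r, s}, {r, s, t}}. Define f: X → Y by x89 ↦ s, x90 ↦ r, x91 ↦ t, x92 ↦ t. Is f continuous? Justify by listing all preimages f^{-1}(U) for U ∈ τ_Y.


f is NOT continuous.

Compute f^{-1}(U) for each U ∈ τ_Y:
  U = ∅: f^{-1}(U) = ∅ ∈ τ_X ✓.
  U = {t}: f^{-1}(U) = {x91, x92} ∉ τ_X ✗.
  U = {r, s}: f^{-1}(U) = {x89, x90} ∈ τ_X ✓.
  U = {r, s, t}: f^{-1}(U) = {x89, x90, x91, x92} ∈ τ_X ✓.
Found U = {t} with f^{-1}(U) = {x91, x92} not in τ_X. Therefore f is NOT continuous.


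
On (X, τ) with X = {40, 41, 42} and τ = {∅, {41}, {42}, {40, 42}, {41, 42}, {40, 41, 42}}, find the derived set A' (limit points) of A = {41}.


A' = ∅

For each x ∈ X, list the open sets U ∈ τ with x ∈ U, then check whether U ∩ (A ∖ {x}) ≠ ∅ for every such U.
  x = 40: open {40, 42} ∋ x has {40, 42} ∩ (A ∖ {40}) = ∅, so x is NOT a limit point.
  x = 41: open {41} ∋ x has {41} ∩ (A ∖ {41}) = ∅, so x is NOT a limit point.
  x = 42: open {42} ∋ x has {42} ∩ (A ∖ {42}) = ∅, so x is NOT a limit point.
Collecting: A' = ∅.


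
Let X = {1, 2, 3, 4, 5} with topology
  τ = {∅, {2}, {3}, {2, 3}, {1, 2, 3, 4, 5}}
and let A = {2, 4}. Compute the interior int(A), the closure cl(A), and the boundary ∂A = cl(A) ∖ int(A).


int(A) = {2}, cl(A) = {1, 2, 4, 5}, ∂A = {1, 4, 5}.

Closed sets in (X, τ) are complements of opens:
  closed(X, τ) = {∅, {1, 4, 5}, {1, 2, 4, 5}, {1, 3, 4, 5}, {1, 2, 3, 4, 5}}.
int(A) = ⋃ {U ∈ τ : U ⊆ A}. Opens contained in A: ∅, {2}.
Taking the union of these: int(A) = {2}.
cl(A) = ⋂ {C closed : A ⊆ C}. Closed sets containing A: {1, 2, 4, 5}, {1, 2, 3, 4, 5}.
Intersecting these: cl(A) = {1, 2, 4, 5}.
∂A = cl(A) ∖ int(A) = {1, 2, 4, 5} ∖ {2} = {1, 4, 5}.


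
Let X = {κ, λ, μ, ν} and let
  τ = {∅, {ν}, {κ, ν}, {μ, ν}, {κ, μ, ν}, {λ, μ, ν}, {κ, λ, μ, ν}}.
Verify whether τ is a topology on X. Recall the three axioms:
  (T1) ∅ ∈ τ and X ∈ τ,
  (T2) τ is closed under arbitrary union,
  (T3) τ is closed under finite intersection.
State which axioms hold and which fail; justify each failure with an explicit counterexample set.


τ IS a topology on X.

Axiom (T1): ∅ ∈ τ? Yes; X ∈ τ? Yes.
Axiom (T2/T3): check pairwise unions and intersections of members of τ.
All pairwise intersections and unions checked — each lies in τ. Therefore τ satisfies (T1), (T2), (T3): it IS a topology on X.


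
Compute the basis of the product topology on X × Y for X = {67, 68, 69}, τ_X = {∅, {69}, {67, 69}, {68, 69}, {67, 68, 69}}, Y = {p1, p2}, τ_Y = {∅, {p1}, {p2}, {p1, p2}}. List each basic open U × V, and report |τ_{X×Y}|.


Basis B = {∅ × ∅, {69} × {p1}, {69} × {p2}, {67, 69} × {p1}, {67, 69} × {p2}, {68, 69} × {p1}, {68, 69} × {p2}, {69} × {p1, p2}, {67, 68, 69} × {p1}, {67, 68, 69} × {p2}, {67, 69} × {p1, p2}, {68, 69} × {p1, p2}, {67, 68, 69} × {p1, p2}}; |τ_{X×Y}| = 25.

Enumerate products U × V with U ∈ τ_X, V ∈ τ_Y (deduplicated):
  ∅ × ∅ = {} (∅)
  {69} × {p1} = {(69,p1)}
  {69} × {p2} = {(69,p2)}
  {67, 69} × {p1} = {(67,p1), (69,p1)}
  {67, 69} × {p2} = {(67,p2), (69,p2)}
  {68, 69} × {p1} = {(68,p1), (69,p1)}
  {68, 69} × {p2} = {(68,p2), (69,p2)}
  {69} × {p1, p2} = {(69,p1), (69,p2)}
  {67, 68, 69} × {p1} = {(67,p1), (68,p1), (69,p1)}
  {67, 68, 69} × {p2} = {(67,p2), (68,p2), (69,p2)}
  {67, 69} × {p1, p2} = {(67,p1), (67,p2), (69,p1), (69,p2)}
  {68, 69} × {p1, p2} = {(68,p1), (68,p2), (69,p1), (69,p2)}
  {67, 68, 69} × {p1, p2} = {(67,p1), (67,p2), (68,p1), (68,p2), (69,p1), (69,p2)}
These 13 distinct sets form the basis B.
Close under arbitrary unions to get τ_{X×Y}; counting gives |τ_{X×Y}| = 25.


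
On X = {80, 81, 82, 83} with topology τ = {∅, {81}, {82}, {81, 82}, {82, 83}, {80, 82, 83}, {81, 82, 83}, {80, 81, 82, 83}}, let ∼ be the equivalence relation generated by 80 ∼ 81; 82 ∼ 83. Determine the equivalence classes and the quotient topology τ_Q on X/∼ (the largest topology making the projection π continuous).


X/∼ = {[80=81], [82=83]}; |τ_Q| = 3.

Equivalence classes: [80=81], [82=83].
Quotient map π: X → X/∼ sends 80 ↦ [80=81], 81 ↦ [80=81], 82 ↦ [82=83], 83 ↦ [82=83].
For each subset V ⊆ X/∼, compute π^{-1}(V) ⊆ X and check whether π^{-1}(V) ∈ τ. V is open in τ_Q iff π^{-1}(V) ∈ τ.
  V = {}: π^{-1}(V) = ∅ ∈ τ ✓.
  V = {[80=81]}: π^{-1}(V) = {80, 81} ∉ τ ✗.
  V = {[82=83]}: π^{-1}(V) = {82, 83} ∈ τ ✓.
  V = {[80=81], [82=83]}: π^{-1}(V) = {80, 81, 82, 83} ∈ τ ✓.
Open sets in the quotient: τ_Q = {{}, {[82=83]}, {[80=81], [82=83]}} (3 elements).


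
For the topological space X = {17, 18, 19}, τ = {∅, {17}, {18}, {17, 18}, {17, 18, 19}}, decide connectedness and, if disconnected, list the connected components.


(X, τ) is connected.

Find clopen sets (U ∈ τ with X ∖ U ∈ τ):
  U = ∅, X ∖ U = {17, 18, 19} — both open, so U is clopen.
  U = {17, 18, 19}, X ∖ U = ∅ — both open, so U is clopen.
Only trivial clopens (∅ and X) exist, so (X, τ) is connected.
Compute connected components by grouping points that agree on all clopens:
  component: {17, 18, 19}


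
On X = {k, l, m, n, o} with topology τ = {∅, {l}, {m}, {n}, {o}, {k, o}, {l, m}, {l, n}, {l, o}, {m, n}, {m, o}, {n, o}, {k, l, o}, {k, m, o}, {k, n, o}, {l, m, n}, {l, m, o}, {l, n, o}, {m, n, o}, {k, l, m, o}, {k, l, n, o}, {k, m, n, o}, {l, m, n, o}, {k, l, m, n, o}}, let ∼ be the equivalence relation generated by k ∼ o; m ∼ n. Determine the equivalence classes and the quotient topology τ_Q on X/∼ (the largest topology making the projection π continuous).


X/∼ = {[k=o], [l], [m=n]}; |τ_Q| = 8.

Equivalence classes: [k=o], [l], [m=n].
Quotient map π: X → X/∼ sends k ↦ [k=o], l ↦ [l], m ↦ [m=n], n ↦ [m=n], o ↦ [k=o].
For each subset V ⊆ X/∼, compute π^{-1}(V) ⊆ X and check whether π^{-1}(V) ∈ τ. V is open in τ_Q iff π^{-1}(V) ∈ τ.
  V = {}: π^{-1}(V) = ∅ ∈ τ ✓.
  V = {[k=o]}: π^{-1}(V) = {k, o} ∈ τ ✓.
  V = {[l]}: π^{-1}(V) = {l} ∈ τ ✓.
  V = {[k=o], [l]}: π^{-1}(V) = {k, l, o} ∈ τ ✓.
  V = {[m=n]}: π^{-1}(V) = {m, n} ∈ τ ✓.
  V = {[k=o], [m=n]}: π^{-1}(V) = {k, m, n, o} ∈ τ ✓.
  V = {[l], [m=n]}: π^{-1}(V) = {l, m, n} ∈ τ ✓.
  V = {[k=o], [l], [m=n]}: π^{-1}(V) = {k, l, m, n, o} ∈ τ ✓.
Open sets in the quotient: τ_Q = {{}, {[k=o]}, {[l]}, {[k=o], [l]}, {[m=n]}, {[k=o], [m=n]}, {[l], [m=n]}, {[k=o], [l], [m=n]}} (8 elements).


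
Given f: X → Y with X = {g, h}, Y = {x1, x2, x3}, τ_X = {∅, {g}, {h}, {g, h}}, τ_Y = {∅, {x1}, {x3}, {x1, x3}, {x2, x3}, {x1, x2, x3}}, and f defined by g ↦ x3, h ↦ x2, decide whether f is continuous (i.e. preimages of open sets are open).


f IS continuous.

Compute f^{-1}(U) for each U ∈ τ_Y:
  U = ∅: f^{-1}(U) = ∅ ∈ τ_X ✓.
  U = {x1}: f^{-1}(U) = ∅ ∈ τ_X ✓.
  U = {x3}: f^{-1}(U) = {g} ∈ τ_X ✓.
  U = {x1, x3}: f^{-1}(U) = {g} ∈ τ_X ✓.
  U = {x2, x3}: f^{-1}(U) = {g, h} ∈ τ_X ✓.
  U = {x1, x2, x3}: f^{-1}(U) = {g, h} ∈ τ_X ✓.
Every preimage lies in τ_X, so f IS continuous.


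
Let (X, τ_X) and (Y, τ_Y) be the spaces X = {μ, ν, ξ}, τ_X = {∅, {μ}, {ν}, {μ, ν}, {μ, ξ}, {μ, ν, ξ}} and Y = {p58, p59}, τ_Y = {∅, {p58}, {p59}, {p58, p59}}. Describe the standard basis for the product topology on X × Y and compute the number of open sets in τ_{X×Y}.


Basis B = {∅ × ∅, {μ} × {p58}, {μ} × {p59}, {ν} × {p58}, {ν} × {p59}, {μ} × {p58, p59}, {μ, ν} × {p58}, {μ, ξ} × {p58}, {μ, ν} × {p59}, {μ, ξ} × {p59}, {ν} × {p58, p59}, {μ, ν, ξ} × {p58}, {μ, ν, ξ} × {p59}, {μ, ν} × {p58, p59}, {μ, ξ} × {p58, p59}, {μ, ν, ξ} × {p58, p59}}; |τ_{X×Y}| = 36.

Enumerate products U × V with U ∈ τ_X, V ∈ τ_Y (deduplicated):
  ∅ × ∅ = {} (∅)
  {μ} × {p58} = {(μ,p58)}
  {μ} × {p59} = {(μ,p59)}
  {ν} × {p58} = {(ν,p58)}
  {ν} × {p59} = {(ν,p59)}
  {μ} × {p58, p59} = {(μ,p58), (μ,p59)}
  {μ, ν} × {p58} = {(μ,p58), (ν,p58)}
  {μ, ξ} × {p58} = {(μ,p58), (ξ,p58)}
  {μ, ν} × {p59} = {(μ,p59), (ν,p59)}
  {μ, ξ} × {p59} = {(μ,p59), (ξ,p59)}
  {ν} × {p58, p59} = {(ν,p58), (ν,p59)}
  {μ, ν, ξ} × {p58} = {(μ,p58), (ν,p58), (ξ,p58)}
  {μ, ν, ξ} × {p59} = {(μ,p59), (ν,p59), (ξ,p59)}
  {μ, ν} × {p58, p59} = {(μ,p58), (μ,p59), (ν,p58), (ν,p59)}
  {μ, ξ} × {p58, p59} = {(μ,p58), (μ,p59), (ξ,p58), (ξ,p59)}
  {μ, ν, ξ} × {p58, p59} = {(μ,p58), (μ,p59), (ν,p58), (ν,p59), (ξ,p58), (ξ,p59)}
These 16 distinct sets form the basis B.
Close under arbitrary unions to get τ_{X×Y}; counting gives |τ_{X×Y}| = 36.


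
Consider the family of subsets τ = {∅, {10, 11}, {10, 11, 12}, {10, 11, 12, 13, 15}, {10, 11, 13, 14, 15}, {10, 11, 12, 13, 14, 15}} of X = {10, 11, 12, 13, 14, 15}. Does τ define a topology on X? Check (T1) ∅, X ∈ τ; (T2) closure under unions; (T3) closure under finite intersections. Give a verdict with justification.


τ is NOT a topology on X.

Axiom (T1): ∅ ∈ τ? Yes; X ∈ τ? Yes.
Axiom (T2/T3): check pairwise unions and intersections of members of τ.
Counterexample for (T3): {10, 11, 12, 13, 15} ∩ {10, 11, 13, 14, 15} = {10, 11, 13, 15} ∉ τ. Therefore τ is NOT a topology.


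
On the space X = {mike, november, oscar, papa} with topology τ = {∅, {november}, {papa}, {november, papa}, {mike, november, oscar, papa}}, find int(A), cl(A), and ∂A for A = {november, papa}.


int(A) = {november, papa}, cl(A) = {mike, november, oscar, papa}, ∂A = {mike, oscar}.

Closed sets in (X, τ) are complements of opens:
  closed(X, τ) = {∅, {mike, oscar}, {mike, november, oscar}, {mike, oscar, papa}, {mike, november, oscar, papa}}.
int(A) = ⋃ {U ∈ τ : U ⊆ A}. Opens contained in A: ∅, {november}, {papa}, {november, papa}.
Taking the union of these: int(A) = {november, papa}.
cl(A) = ⋂ {C closed : A ⊆ C}. Closed sets containing A: {mike, november, oscar, papa}.
Intersecting these: cl(A) = {mike, november, oscar, papa}.
∂A = cl(A) ∖ int(A) = {mike, november, oscar, papa} ∖ {november, papa} = {mike, oscar}.


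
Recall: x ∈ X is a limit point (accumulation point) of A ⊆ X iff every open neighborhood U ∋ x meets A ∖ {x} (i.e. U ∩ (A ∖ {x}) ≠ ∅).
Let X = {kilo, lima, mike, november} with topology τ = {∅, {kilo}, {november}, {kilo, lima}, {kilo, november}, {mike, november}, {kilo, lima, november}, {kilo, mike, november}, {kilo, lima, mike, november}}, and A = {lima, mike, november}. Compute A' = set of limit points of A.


A' = {mike}

For each x ∈ X, list the open sets U ∈ τ with x ∈ U, then check whether U ∩ (A ∖ {x}) ≠ ∅ for every such U.
  x = kilo: open {kilo} ∋ x has {kilo} ∩ (A ∖ {kilo}) = ∅, so x is NOT a limit point.
  x = lima: open {kilo, lima} ∋ x has {kilo, lima} ∩ (A ∖ {lima}) = ∅, so x is NOT a limit point.
  x = mike: opens ∋ x are {mike, november}, {kilo, mike, november}, {kilo, lima, mike, november}; each meets A ∖ {mike}, so x IS a limit point.
  x = november: open {november} ∋ x has {november} ∩ (A ∖ {november}) = ∅, so x is NOT a limit point.
Collecting: A' = {mike}.


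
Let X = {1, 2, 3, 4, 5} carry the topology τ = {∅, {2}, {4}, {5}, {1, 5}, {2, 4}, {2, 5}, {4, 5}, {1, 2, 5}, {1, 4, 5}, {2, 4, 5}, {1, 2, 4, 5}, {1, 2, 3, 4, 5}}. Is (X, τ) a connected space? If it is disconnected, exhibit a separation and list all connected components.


(X, τ) is connected.

Find clopen sets (U ∈ τ with X ∖ U ∈ τ):
  U = ∅, X ∖ U = {1, 2, 3, 4, 5} — both open, so U is clopen.
  U = {1, 2, 3, 4, 5}, X ∖ U = ∅ — both open, so U is clopen.
Only trivial clopens (∅ and X) exist, so (X, τ) is connected.
Compute connected components by grouping points that agree on all clopens:
  component: {1, 2, 3, 4, 5}


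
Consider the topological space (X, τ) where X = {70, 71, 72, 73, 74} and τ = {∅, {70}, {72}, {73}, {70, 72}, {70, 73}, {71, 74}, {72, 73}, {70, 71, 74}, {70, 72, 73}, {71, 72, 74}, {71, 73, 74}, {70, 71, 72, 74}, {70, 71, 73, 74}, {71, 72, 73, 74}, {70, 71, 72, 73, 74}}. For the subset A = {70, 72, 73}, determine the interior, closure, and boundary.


int(A) = {70, 72, 73}, cl(A) = {70, 72, 73}, ∂A = ∅.

Closed sets in (X, τ) are complements of opens:
  closed(X, τ) = {∅, {70}, {72}, {73}, {70, 72}, {70, 73}, {71, 74}, {72, 73}, {70, 71, 74}, {70, 72, 73}, {71, 72, 74}, {71, 73, 74}, {70, 71, 72, 74}, {70, 71, 73, 74}, {71, 72, 73, 74}, {70, 71, 72, 73, 74}}.
int(A) = ⋃ {U ∈ τ : U ⊆ A}. Opens contained in A: ∅, {70}, {72}, {73}, {70, 72}, {70, 73}, {72, 73}, {70, 72, 73}.
Taking the union of these: int(A) = {70, 72, 73}.
cl(A) = ⋂ {C closed : A ⊆ C}. Closed sets containing A: {70, 72, 73}, {70, 71, 72, 73, 74}.
Intersecting these: cl(A) = {70, 72, 73}.
∂A = cl(A) ∖ int(A) = {70, 72, 73} ∖ {70, 72, 73} = ∅.


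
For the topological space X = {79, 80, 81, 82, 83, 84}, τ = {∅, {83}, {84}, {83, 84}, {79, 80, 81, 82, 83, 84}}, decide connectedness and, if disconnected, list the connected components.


(X, τ) is connected.

Find clopen sets (U ∈ τ with X ∖ U ∈ τ):
  U = ∅, X ∖ U = {79, 80, 81, 82, 83, 84} — both open, so U is clopen.
  U = {79, 80, 81, 82, 83, 84}, X ∖ U = ∅ — both open, so U is clopen.
Only trivial clopens (∅ and X) exist, so (X, τ) is connected.
Compute connected components by grouping points that agree on all clopens:
  component: {79, 80, 81, 82, 83, 84}


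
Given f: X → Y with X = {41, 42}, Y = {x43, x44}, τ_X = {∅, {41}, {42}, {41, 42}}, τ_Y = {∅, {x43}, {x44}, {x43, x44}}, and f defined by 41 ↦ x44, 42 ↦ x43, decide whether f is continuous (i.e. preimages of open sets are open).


f IS continuous.

Compute f^{-1}(U) for each U ∈ τ_Y:
  U = ∅: f^{-1}(U) = ∅ ∈ τ_X ✓.
  U = {x43}: f^{-1}(U) = {42} ∈ τ_X ✓.
  U = {x44}: f^{-1}(U) = {41} ∈ τ_X ✓.
  U = {x43, x44}: f^{-1}(U) = {41, 42} ∈ τ_X ✓.
Every preimage lies in τ_X, so f IS continuous.


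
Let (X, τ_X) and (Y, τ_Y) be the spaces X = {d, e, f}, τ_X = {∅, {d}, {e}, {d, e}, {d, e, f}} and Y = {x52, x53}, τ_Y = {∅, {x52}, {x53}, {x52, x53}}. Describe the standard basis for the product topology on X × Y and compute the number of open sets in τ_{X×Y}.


Basis B = {∅ × ∅, {d} × {x52}, {d} × {x53}, {e} × {x52}, {e} × {x53}, {d} × {x52, x53}, {d, e} × {x52}, {d, e} × {x53}, {e} × {x52, x53}, {d, e, f} × {x52}, {d, e, f} × {x53}, {d, e} × {x52, x53}, {d, e, f} × {x52, x53}}; |τ_{X×Y}| = 25.

Enumerate products U × V with U ∈ τ_X, V ∈ τ_Y (deduplicated):
  ∅ × ∅ = {} (∅)
  {d} × {x52} = {(d,x52)}
  {d} × {x53} = {(d,x53)}
  {e} × {x52} = {(e,x52)}
  {e} × {x53} = {(e,x53)}
  {d} × {x52, x53} = {(d,x52), (d,x53)}
  {d, e} × {x52} = {(d,x52), (e,x52)}
  {d, e} × {x53} = {(d,x53), (e,x53)}
  {e} × {x52, x53} = {(e,x52), (e,x53)}
  {d, e, f} × {x52} = {(d,x52), (e,x52), (f,x52)}
  {d, e, f} × {x53} = {(d,x53), (e,x53), (f,x53)}
  {d, e} × {x52, x53} = {(d,x52), (d,x53), (e,x52), (e,x53)}
  {d, e, f} × {x52, x53} = {(d,x52), (d,x53), (e,x52), (e,x53), (f,x52), (f,x53)}
These 13 distinct sets form the basis B.
Close under arbitrary unions to get τ_{X×Y}; counting gives |τ_{X×Y}| = 25.


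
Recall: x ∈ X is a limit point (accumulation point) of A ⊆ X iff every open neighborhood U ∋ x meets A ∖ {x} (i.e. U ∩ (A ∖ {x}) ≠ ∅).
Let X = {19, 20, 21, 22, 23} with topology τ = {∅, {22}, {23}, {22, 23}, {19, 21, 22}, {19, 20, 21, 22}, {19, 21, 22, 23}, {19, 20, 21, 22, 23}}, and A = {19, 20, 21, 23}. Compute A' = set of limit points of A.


A' = {19, 20, 21}

For each x ∈ X, list the open sets U ∈ τ with x ∈ U, then check whether U ∩ (A ∖ {x}) ≠ ∅ for every such U.
  x = 19: opens ∋ x are {19, 21, 22}, {19, 20, 21, 22}, {19, 21, 22, 23}, {19, 20, 21, 22, 23}; each meets A ∖ {19}, so x IS a limit point.
  x = 20: opens ∋ x are {19, 20, 21, 22}, {19, 20, 21, 22, 23}; each meets A ∖ {20}, so x IS a limit point.
  x = 21: opens ∋ x are {19, 21, 22}, {19, 20, 21, 22}, {19, 21, 22, 23}, {19, 20, 21, 22, 23}; each meets A ∖ {21}, so x IS a limit point.
  x = 22: open {22} ∋ x has {22} ∩ (A ∖ {22}) = ∅, so x is NOT a limit point.
  x = 23: open {23} ∋ x has {23} ∩ (A ∖ {23}) = ∅, so x is NOT a limit point.
Collecting: A' = {19, 20, 21}.


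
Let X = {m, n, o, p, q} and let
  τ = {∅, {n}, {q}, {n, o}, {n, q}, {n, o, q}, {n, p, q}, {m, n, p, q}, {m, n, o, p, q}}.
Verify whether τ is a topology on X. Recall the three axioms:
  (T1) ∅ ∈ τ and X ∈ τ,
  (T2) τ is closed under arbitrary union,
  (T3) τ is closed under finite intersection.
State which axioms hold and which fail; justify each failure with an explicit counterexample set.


τ is NOT a topology on X.

Axiom (T1): ∅ ∈ τ? Yes; X ∈ τ? Yes.
Axiom (T2/T3): check pairwise unions and intersections of members of τ.
Counterexample for (T2): {n, o} ∪ {n, p, q} = {n, o, p, q} ∉ τ. Therefore τ is NOT a topology.


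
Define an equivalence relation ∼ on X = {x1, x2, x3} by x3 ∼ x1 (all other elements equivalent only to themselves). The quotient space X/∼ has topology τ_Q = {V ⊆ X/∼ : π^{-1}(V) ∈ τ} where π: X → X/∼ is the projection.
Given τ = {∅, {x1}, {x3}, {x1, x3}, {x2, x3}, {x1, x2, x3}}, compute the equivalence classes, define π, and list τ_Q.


X/∼ = {[x1=x3], [x2]}; |τ_Q| = 3.

Equivalence classes: [x1=x3], [x2].
Quotient map π: X → X/∼ sends x1 ↦ [x1=x3], x2 ↦ [x2], x3 ↦ [x1=x3].
For each subset V ⊆ X/∼, compute π^{-1}(V) ⊆ X and check whether π^{-1}(V) ∈ τ. V is open in τ_Q iff π^{-1}(V) ∈ τ.
  V = {}: π^{-1}(V) = ∅ ∈ τ ✓.
  V = {[x1=x3]}: π^{-1}(V) = {x1, x3} ∈ τ ✓.
  V = {[x2]}: π^{-1}(V) = {x2} ∉ τ ✗.
  V = {[x1=x3], [x2]}: π^{-1}(V) = {x1, x2, x3} ∈ τ ✓.
Open sets in the quotient: τ_Q = {{}, {[x1=x3]}, {[x1=x3], [x2]}} (3 elements).


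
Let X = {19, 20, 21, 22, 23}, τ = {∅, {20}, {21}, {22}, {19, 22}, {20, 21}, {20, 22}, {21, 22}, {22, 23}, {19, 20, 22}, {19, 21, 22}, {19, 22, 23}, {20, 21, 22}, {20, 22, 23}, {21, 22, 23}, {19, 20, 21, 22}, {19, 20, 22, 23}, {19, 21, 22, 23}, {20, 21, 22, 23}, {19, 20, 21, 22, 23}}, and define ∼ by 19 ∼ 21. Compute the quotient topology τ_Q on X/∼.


X/∼ = {[19=21], [20], [22], [23]}; |τ_Q| = 10.

Equivalence classes: [19=21], [20], [22], [23].
Quotient map π: X → X/∼ sends 19 ↦ [19=21], 20 ↦ [20], 21 ↦ [19=21], 22 ↦ [22], 23 ↦ [23].
For each subset V ⊆ X/∼, compute π^{-1}(V) ⊆ X and check whether π^{-1}(V) ∈ τ. V is open in τ_Q iff π^{-1}(V) ∈ τ.
  V = {}: π^{-1}(V) = ∅ ∈ τ ✓.
  V = {[19=21]}: π^{-1}(V) = {19, 21} ∉ τ ✗.
  V = {[20]}: π^{-1}(V) = {20} ∈ τ ✓.
  V = {[19=21], [20]}: π^{-1}(V) = {19, 20, 21} ∉ τ ✗.
  V = {[22]}: π^{-1}(V) = {22} ∈ τ ✓.
  V = {[19=21], [22]}: π^{-1}(V) = {19, 21, 22} ∈ τ ✓.
  V = {[20], [22]}: π^{-1}(V) = {20, 22} ∈ τ ✓.
  V = {[19=21], [20], [22]}: π^{-1}(V) = {19, 20, 21, 22} ∈ τ ✓.
  V = {[23]}: π^{-1}(V) = {23} ∉ τ ✗.
  V = {[19=21], [23]}: π^{-1}(V) = {19, 21, 23} ∉ τ ✗.
  V = {[20], [23]}: π^{-1}(V) = {20, 23} ∉ τ ✗.
  V = {[19=21], [20], [23]}: π^{-1}(V) = {19, 20, 21, 23} ∉ τ ✗.
  V = {[22], [23]}: π^{-1}(V) = {22, 23} ∈ τ ✓.
  V = {[19=21], [22], [23]}: π^{-1}(V) = {19, 21, 22, 23} ∈ τ ✓.
  V = {[20], [22], [23]}: π^{-1}(V) = {20, 22, 23} ∈ τ ✓.
  V = {[19=21], [20], [22], [23]}: π^{-1}(V) = {19, 20, 21, 22, 23} ∈ τ ✓.
Open sets in the quotient: τ_Q = {{}, {[20]}, {[22]}, {[19=21], [22]}, {[20], [22]}, {[19=21], [20], [22]}, {[22], [23]}, {[19=21], [22], [23]}, {[20], [22], [23]}, {[19=21], [20], [22], [23]}} (10 elements).


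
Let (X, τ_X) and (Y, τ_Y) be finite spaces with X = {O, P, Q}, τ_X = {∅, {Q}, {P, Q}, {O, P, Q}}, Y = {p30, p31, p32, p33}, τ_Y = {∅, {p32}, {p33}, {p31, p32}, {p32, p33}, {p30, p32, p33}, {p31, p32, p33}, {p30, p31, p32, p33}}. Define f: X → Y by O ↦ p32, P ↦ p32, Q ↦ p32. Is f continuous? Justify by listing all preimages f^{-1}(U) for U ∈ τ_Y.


f IS continuous.

Compute f^{-1}(U) for each U ∈ τ_Y:
  U = ∅: f^{-1}(U) = ∅ ∈ τ_X ✓.
  U = {p32}: f^{-1}(U) = {O, P, Q} ∈ τ_X ✓.
  U = {p33}: f^{-1}(U) = ∅ ∈ τ_X ✓.
  U = {p31, p32}: f^{-1}(U) = {O, P, Q} ∈ τ_X ✓.
  U = {p32, p33}: f^{-1}(U) = {O, P, Q} ∈ τ_X ✓.
  U = {p30, p32, p33}: f^{-1}(U) = {O, P, Q} ∈ τ_X ✓.
  U = {p31, p32, p33}: f^{-1}(U) = {O, P, Q} ∈ τ_X ✓.
  U = {p30, p31, p32, p33}: f^{-1}(U) = {O, P, Q} ∈ τ_X ✓.
Every preimage lies in τ_X, so f IS continuous.


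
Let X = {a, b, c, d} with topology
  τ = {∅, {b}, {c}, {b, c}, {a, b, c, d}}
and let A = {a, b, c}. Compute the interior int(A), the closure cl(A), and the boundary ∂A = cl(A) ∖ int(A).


int(A) = {b, c}, cl(A) = {a, b, c, d}, ∂A = {a, d}.

Closed sets in (X, τ) are complements of opens:
  closed(X, τ) = {∅, {a, d}, {a, b, d}, {a, c, d}, {a, b, c, d}}.
int(A) = ⋃ {U ∈ τ : U ⊆ A}. Opens contained in A: ∅, {b}, {c}, {b, c}.
Taking the union of these: int(A) = {b, c}.
cl(A) = ⋂ {C closed : A ⊆ C}. Closed sets containing A: {a, b, c, d}.
Intersecting these: cl(A) = {a, b, c, d}.
∂A = cl(A) ∖ int(A) = {a, b, c, d} ∖ {b, c} = {a, d}.


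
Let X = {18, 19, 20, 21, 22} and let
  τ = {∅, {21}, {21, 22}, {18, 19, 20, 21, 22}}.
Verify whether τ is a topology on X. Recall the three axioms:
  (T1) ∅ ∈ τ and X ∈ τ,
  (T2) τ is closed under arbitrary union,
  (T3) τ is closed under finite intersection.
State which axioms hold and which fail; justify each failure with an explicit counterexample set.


τ IS a topology on X.

Axiom (T1): ∅ ∈ τ? Yes; X ∈ τ? Yes.
Axiom (T2/T3): check pairwise unions and intersections of members of τ.
All pairwise intersections and unions checked — each lies in τ. Therefore τ satisfies (T1), (T2), (T3): it IS a topology on X.
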